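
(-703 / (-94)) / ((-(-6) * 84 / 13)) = 9139 / 47376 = 0.19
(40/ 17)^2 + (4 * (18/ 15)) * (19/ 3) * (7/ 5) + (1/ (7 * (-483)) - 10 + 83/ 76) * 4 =5784676619/ 464126775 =12.46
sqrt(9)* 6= 18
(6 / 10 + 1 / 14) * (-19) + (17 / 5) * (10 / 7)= -79 / 10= -7.90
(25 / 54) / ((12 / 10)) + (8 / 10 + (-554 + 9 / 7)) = -6254333 / 11340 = -551.53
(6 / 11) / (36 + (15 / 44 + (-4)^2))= 24 / 2303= 0.01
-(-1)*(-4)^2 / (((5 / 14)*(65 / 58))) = 39.98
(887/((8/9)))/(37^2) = 7983/10952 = 0.73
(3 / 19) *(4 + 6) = 30 / 19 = 1.58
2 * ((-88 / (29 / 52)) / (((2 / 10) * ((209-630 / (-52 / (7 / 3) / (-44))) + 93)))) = 148720 / 88769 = 1.68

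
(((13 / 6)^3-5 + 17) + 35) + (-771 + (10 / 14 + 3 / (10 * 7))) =-5390821 / 7560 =-713.07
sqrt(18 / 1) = 3 * sqrt(2) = 4.24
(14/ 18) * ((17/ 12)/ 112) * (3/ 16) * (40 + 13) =901/ 9216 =0.10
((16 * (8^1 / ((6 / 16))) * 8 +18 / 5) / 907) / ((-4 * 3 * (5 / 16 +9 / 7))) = -1148392 / 7305885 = -0.16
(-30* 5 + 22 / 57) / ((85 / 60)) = -34112 / 323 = -105.61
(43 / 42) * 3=43 / 14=3.07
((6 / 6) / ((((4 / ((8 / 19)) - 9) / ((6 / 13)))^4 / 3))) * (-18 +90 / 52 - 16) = -26096256 / 371293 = -70.28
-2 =-2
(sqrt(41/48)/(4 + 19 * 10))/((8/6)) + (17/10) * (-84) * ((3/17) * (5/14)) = -9 + sqrt(123)/3104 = -9.00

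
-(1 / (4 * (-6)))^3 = 1 / 13824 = 0.00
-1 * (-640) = 640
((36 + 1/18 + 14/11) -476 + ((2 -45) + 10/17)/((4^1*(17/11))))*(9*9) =-458896635/12716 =-36088.13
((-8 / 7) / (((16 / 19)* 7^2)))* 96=-912 / 343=-2.66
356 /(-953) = -356 /953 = -0.37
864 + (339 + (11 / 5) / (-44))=24059 / 20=1202.95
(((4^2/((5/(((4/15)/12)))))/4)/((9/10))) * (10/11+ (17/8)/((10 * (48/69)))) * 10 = 17101/71280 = 0.24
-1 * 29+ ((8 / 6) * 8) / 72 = -779 / 27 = -28.85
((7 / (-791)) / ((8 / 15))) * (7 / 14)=-15 / 1808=-0.01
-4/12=-1/3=-0.33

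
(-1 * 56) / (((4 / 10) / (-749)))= 104860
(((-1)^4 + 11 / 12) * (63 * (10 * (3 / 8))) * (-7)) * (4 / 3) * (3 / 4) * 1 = -50715 / 16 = -3169.69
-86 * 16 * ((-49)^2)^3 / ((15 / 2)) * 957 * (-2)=24302199876622976 / 5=4860439975324595.20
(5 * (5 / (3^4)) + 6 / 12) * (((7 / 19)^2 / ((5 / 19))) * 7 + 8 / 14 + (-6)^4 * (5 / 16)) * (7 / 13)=660109 / 3705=178.17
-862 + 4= -858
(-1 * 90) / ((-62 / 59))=2655 / 31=85.65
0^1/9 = 0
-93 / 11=-8.45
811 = 811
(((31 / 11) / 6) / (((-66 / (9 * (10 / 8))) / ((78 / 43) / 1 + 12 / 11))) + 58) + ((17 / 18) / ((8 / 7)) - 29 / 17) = 56.89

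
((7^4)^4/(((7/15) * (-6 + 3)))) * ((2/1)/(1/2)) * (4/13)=-379804920795440/13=-29215763138110.77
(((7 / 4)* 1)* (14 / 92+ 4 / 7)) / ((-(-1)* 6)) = 233 / 1104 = 0.21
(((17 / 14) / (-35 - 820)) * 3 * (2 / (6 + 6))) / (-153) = 1 / 215460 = 0.00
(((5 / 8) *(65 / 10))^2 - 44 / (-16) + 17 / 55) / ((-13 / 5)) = -275447 / 36608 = -7.52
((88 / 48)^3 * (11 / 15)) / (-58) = -14641 / 187920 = -0.08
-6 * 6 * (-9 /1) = 324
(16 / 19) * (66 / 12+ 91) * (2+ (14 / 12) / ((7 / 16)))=21616 / 57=379.23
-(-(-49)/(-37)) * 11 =14.57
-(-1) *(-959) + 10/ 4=-1913/ 2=-956.50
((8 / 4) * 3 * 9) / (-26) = -27 / 13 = -2.08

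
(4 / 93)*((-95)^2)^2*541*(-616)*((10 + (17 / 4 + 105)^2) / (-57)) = 68263003631033750 / 279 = 244670263910515.23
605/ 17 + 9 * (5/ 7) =5000/ 119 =42.02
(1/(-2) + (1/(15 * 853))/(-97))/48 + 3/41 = 306555323/4885028640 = 0.06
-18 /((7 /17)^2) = -5202 /49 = -106.16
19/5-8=-21/5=-4.20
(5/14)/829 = 5/11606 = 0.00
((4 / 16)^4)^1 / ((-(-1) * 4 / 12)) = 3 / 256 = 0.01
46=46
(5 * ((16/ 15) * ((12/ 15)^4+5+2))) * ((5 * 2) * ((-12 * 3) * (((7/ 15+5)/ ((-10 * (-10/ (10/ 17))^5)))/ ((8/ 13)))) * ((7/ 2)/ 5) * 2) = -276452176/ 22185265625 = -0.01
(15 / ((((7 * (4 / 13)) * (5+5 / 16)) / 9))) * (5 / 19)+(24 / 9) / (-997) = 20978732 / 6762651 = 3.10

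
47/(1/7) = 329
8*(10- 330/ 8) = -250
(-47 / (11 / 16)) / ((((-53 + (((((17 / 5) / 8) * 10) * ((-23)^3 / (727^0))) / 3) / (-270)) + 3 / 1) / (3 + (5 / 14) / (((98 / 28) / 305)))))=-168.56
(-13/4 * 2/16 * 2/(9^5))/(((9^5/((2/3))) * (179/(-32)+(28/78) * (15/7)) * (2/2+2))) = 0.00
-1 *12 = -12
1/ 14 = 0.07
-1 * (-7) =7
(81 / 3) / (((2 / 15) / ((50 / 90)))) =225 / 2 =112.50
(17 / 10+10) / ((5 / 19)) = 2223 / 50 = 44.46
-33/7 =-4.71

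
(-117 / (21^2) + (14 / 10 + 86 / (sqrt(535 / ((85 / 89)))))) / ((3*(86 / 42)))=278 / 1505 + 14*sqrt(161891) / 9523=0.78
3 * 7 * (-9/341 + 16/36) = 8981/1023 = 8.78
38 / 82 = 19 / 41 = 0.46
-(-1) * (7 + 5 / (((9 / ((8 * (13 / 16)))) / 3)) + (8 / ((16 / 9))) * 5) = 121 / 3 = 40.33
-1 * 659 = -659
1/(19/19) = 1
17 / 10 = 1.70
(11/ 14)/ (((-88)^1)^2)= 1/ 9856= 0.00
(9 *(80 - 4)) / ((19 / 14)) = 504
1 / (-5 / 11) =-11 / 5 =-2.20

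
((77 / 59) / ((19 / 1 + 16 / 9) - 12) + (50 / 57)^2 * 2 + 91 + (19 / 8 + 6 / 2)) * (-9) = -11880159575 / 13460968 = -882.56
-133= -133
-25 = -25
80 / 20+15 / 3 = 9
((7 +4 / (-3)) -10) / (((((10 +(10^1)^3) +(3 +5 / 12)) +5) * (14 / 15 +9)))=-780 / 1820929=-0.00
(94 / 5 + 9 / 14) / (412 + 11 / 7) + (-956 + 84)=-25243039 / 28950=-871.95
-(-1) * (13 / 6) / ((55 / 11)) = 13 / 30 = 0.43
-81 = -81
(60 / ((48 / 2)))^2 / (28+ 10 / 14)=175 / 804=0.22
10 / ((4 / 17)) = 85 / 2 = 42.50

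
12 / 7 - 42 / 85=726 / 595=1.22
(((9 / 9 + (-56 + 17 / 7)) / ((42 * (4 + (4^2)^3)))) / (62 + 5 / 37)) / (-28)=851 / 4849625550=0.00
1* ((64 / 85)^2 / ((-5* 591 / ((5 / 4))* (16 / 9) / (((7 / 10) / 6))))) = -112 / 7116625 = -0.00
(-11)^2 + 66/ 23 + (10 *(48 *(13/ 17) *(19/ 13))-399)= 102184/ 391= 261.34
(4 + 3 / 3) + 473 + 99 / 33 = 481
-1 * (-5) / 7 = 5 / 7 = 0.71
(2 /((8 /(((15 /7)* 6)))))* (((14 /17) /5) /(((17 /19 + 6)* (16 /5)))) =855 /35632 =0.02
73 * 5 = 365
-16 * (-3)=48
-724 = -724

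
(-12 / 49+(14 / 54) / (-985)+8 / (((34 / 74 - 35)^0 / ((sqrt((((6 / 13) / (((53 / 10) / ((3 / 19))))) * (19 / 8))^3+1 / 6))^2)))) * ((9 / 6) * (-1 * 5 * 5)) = -40.82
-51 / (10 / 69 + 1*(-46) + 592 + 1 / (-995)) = -3501405 / 37495511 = -0.09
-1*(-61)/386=61/386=0.16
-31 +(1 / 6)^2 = -1115 / 36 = -30.97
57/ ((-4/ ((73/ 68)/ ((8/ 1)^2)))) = -4161/ 17408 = -0.24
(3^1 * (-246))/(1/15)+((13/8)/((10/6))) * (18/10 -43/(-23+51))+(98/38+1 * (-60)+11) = -1182759783/106400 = -11116.16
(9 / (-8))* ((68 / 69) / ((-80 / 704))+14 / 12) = 15537 / 1840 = 8.44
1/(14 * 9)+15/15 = 127/126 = 1.01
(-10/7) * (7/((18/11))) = -55/9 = -6.11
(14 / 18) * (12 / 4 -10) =-49 / 9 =-5.44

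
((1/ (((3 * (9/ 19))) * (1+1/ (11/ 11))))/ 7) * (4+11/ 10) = 323/ 1260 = 0.26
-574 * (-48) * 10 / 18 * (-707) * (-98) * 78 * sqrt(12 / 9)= 165443882240 * sqrt(3) / 3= 95519069947.04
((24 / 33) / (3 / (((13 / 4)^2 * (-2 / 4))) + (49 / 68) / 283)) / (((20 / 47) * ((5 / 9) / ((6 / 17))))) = -971079408 / 505764325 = -1.92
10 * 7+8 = 78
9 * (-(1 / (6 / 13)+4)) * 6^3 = -11988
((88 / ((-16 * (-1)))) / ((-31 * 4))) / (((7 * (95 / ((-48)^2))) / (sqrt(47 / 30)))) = -528 * sqrt(1410) / 103075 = -0.19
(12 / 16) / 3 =1 / 4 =0.25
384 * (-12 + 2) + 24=-3816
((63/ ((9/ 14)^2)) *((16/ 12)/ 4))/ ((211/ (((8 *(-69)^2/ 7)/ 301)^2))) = 214917888/ 2730973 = 78.70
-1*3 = -3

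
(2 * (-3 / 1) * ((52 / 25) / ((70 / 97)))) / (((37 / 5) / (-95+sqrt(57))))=287508 / 1295 - 15132 * sqrt(57) / 6475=204.37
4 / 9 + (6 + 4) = 94 / 9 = 10.44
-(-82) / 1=82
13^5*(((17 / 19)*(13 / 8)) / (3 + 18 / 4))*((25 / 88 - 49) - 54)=-247233983789 / 33440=-7393360.76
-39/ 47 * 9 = -351/ 47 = -7.47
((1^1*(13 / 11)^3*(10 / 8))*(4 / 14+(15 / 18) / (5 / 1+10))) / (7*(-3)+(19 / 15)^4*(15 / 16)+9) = -354266250 / 4823215243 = -0.07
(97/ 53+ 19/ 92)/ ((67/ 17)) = 168827/ 326692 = 0.52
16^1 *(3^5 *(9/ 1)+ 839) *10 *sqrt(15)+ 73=73+ 484160 *sqrt(15)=1875216.62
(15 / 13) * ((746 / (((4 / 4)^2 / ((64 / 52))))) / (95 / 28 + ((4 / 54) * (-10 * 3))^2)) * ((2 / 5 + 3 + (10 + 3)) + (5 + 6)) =11126118528 / 3193255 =3484.26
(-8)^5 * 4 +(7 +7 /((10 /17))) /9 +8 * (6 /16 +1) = -1310589 /10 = -131058.90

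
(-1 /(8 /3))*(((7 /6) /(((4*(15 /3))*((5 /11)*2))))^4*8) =-35153041 /691200000000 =-0.00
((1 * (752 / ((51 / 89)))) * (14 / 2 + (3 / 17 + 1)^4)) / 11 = 49837734416 / 46855281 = 1063.65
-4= -4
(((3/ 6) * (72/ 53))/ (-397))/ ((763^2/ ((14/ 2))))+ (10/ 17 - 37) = -1083198528905/ 29748586399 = -36.41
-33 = -33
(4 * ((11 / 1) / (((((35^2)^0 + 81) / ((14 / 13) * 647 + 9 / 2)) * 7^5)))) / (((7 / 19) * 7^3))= 3810697 / 21508472531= 0.00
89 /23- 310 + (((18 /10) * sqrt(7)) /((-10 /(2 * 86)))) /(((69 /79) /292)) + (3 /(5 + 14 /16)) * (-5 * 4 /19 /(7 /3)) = -5951544 * sqrt(7) /575- 44046411 /143773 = -27691.24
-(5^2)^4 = -390625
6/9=2/3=0.67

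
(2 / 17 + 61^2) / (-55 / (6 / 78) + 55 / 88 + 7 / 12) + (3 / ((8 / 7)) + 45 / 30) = -2535237 / 2329816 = -1.09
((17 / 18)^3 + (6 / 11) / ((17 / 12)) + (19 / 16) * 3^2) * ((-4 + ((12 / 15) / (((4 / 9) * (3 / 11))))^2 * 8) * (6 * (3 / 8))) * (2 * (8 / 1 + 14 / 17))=55953246959 / 343332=162971.26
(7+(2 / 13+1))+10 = 236 / 13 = 18.15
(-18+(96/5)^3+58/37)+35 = 32821107/4625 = 7096.46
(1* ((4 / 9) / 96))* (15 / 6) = 5 / 432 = 0.01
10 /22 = 0.45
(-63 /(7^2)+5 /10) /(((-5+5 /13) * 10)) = 143 /8400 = 0.02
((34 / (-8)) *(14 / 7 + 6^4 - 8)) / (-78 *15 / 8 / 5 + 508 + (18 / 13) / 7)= -11.45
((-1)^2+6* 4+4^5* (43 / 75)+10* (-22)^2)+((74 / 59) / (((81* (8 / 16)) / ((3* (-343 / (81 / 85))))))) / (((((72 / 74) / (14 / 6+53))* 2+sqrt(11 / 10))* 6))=202506765307516483 / 37141722882675-20347188026270* sqrt(110) / 40113060713289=5446.95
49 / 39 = 1.26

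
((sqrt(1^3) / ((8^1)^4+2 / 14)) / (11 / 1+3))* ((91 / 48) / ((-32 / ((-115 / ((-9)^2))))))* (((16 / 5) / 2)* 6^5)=2093 / 114692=0.02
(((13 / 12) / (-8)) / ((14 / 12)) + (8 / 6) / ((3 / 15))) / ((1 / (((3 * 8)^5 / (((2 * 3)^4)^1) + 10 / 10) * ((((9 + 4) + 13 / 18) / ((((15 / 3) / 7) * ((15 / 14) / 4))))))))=4676995141 / 1620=2887034.04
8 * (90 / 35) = 144 / 7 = 20.57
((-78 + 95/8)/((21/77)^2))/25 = -64009/1800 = -35.56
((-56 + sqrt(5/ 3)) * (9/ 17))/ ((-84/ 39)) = 13.45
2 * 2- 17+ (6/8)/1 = -49/4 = -12.25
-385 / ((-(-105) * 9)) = -11 / 27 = -0.41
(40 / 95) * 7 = 56 / 19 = 2.95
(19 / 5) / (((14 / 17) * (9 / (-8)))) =-1292 / 315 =-4.10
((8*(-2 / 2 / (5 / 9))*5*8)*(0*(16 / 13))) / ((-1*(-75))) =0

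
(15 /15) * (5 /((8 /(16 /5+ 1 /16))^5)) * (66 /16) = 39968373630933 /171798691840000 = 0.23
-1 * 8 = -8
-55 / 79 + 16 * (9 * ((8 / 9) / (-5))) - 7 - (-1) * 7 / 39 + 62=444947 / 15405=28.88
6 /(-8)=-3 /4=-0.75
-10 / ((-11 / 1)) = 10 / 11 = 0.91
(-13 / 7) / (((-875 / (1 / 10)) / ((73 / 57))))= 949 / 3491250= 0.00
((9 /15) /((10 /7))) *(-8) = -84 /25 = -3.36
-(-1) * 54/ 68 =27/ 34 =0.79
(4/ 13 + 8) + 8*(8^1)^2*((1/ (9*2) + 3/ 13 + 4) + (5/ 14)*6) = 2702740/ 819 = 3300.05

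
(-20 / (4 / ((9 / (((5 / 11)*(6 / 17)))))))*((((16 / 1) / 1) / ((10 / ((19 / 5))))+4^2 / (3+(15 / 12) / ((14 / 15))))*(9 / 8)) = -1386979 / 450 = -3082.18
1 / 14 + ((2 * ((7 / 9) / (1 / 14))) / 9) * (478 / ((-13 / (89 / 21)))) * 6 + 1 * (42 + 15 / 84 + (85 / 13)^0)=-9347239 / 4212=-2219.19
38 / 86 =19 / 43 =0.44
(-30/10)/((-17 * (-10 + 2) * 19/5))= -15/2584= -0.01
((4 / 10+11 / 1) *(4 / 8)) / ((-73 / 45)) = -513 / 146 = -3.51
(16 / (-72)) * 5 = -10 / 9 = -1.11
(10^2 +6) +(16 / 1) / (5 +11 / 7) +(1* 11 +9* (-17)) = -772 / 23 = -33.57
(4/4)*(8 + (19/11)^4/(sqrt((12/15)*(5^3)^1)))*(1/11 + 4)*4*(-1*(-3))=70286454/161051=436.42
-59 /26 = -2.27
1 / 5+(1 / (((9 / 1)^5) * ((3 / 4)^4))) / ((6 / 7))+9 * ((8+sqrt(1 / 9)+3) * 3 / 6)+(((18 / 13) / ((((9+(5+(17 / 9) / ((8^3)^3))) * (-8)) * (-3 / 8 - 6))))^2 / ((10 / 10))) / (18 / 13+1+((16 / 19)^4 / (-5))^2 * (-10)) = 132658658330071916698433935322791198683241088 / 2590986177187331897571316608489621838766235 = 51.20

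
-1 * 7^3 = -343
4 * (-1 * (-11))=44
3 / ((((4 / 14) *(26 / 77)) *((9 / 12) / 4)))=2156 / 13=165.85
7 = 7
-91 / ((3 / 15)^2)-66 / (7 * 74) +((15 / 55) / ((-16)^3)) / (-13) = -345144909047 / 151703552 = -2275.13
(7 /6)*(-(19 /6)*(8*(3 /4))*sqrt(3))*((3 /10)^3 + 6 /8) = -34447*sqrt(3) /2000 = -29.83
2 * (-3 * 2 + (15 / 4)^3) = 2991 / 32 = 93.47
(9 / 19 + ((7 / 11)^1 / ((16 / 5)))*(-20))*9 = -26361 / 836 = -31.53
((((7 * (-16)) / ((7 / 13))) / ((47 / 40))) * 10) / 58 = -41600 / 1363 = -30.52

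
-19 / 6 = -3.17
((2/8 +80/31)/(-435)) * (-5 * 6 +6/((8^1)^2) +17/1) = 48321/575360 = 0.08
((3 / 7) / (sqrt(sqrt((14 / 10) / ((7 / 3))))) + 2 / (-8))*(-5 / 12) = -5*3^(3 / 4)*5^(1 / 4) / 84 + 5 / 48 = -0.10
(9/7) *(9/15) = 27/35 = 0.77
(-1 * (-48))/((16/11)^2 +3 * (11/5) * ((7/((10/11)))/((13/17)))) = 0.70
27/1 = 27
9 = 9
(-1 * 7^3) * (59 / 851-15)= 4358158 / 851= 5121.22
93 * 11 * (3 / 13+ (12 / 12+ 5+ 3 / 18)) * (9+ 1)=850795 / 13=65445.77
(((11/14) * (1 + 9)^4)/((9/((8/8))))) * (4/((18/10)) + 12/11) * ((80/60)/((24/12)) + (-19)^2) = 254200000/243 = 1046090.53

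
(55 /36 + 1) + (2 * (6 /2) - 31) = -809 /36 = -22.47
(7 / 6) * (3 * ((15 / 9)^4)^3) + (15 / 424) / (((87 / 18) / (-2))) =1313342534765 / 816824817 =1607.86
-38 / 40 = -19 / 20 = -0.95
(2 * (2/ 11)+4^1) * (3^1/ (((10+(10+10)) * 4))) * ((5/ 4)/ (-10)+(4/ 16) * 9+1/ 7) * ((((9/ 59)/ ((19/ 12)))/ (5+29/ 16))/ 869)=164592/ 40880162785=0.00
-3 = -3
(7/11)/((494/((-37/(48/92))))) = -5957/65208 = -0.09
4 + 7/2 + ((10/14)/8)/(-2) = 835/112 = 7.46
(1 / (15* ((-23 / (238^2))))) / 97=-56644 / 33465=-1.69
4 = 4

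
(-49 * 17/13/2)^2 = 693889/676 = 1026.46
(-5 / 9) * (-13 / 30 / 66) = 13 / 3564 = 0.00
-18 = -18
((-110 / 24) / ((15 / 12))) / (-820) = 11 / 2460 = 0.00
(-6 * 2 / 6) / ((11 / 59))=-118 / 11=-10.73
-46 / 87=-0.53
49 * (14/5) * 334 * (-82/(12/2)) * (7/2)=-32879294/15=-2191952.93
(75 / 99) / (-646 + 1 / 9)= -75 / 63943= -0.00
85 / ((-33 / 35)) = -2975 / 33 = -90.15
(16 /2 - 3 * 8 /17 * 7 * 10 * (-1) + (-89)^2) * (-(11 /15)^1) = -500401 /85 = -5887.07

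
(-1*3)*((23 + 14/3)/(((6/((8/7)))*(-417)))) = 332/8757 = 0.04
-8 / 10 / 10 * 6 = -12 / 25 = -0.48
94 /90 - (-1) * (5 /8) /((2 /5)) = 1877 /720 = 2.61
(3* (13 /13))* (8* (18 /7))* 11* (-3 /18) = -792 /7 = -113.14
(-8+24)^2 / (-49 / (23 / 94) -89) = -5888 / 6653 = -0.89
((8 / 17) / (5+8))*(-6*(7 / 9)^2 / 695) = -784 / 4147065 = -0.00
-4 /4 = -1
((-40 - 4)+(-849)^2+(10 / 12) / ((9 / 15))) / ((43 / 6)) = 12973651 / 129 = 100570.94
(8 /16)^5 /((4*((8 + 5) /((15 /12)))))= 5 /6656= 0.00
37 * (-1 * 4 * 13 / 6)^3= -650312 / 27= -24085.63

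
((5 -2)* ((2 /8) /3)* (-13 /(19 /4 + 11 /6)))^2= 1521 /6241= 0.24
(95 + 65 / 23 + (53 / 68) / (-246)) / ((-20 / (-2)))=37636781 / 3847440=9.78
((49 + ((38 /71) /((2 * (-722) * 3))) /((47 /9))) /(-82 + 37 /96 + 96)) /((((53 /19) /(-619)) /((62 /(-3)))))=3815381721568 /244245041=15621.12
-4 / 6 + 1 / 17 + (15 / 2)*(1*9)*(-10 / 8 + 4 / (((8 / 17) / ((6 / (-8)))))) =-515.30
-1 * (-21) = 21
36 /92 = 9 /23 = 0.39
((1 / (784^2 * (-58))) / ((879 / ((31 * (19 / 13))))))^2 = 346921 / 165952841378231717462016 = 0.00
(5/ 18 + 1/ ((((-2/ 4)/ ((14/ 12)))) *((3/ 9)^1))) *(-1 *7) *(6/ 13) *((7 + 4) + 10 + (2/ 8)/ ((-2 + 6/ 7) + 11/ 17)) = 4096939/ 9204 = 445.13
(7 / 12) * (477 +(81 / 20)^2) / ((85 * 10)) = 460509 / 1360000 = 0.34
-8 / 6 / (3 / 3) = -4 / 3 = -1.33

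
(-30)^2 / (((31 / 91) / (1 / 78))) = 1050 / 31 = 33.87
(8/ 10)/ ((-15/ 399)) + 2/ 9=-4738/ 225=-21.06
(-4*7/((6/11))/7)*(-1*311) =6842/3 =2280.67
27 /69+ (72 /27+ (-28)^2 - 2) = 54169 /69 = 785.06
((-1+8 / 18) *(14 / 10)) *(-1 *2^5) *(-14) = -348.44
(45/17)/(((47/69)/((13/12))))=13455/3196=4.21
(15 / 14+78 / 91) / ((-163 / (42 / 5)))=-81 / 815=-0.10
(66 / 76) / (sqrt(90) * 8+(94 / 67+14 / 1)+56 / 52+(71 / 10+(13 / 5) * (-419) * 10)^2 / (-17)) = -28024257007756316450 / 224989517085397775634015051-96468789560000 * sqrt(10) / 224989517085397775634015051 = -0.00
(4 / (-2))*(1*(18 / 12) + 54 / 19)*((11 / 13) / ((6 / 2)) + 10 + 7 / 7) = -24200 / 247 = -97.98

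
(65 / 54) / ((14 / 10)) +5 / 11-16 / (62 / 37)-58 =-66.23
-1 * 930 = -930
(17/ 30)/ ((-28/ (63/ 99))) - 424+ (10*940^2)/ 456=475345757/ 25080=18953.18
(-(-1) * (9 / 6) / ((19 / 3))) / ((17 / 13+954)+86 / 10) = 585 / 2380852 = 0.00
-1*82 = -82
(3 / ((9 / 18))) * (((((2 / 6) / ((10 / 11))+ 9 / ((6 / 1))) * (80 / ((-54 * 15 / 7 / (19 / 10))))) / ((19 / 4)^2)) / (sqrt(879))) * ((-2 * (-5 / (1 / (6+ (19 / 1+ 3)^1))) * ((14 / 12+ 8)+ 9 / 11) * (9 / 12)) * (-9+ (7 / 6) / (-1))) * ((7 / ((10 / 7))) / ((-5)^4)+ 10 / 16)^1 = 6980608447904 * sqrt(879) / 697527703125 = 296.71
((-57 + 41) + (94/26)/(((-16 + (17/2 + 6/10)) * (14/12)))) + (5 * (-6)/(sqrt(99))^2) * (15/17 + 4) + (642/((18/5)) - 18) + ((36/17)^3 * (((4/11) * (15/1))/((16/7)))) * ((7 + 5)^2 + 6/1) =1201825578397/339335997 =3541.70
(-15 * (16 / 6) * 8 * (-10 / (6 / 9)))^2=23040000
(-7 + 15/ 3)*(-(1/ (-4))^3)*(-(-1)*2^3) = -0.25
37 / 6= 6.17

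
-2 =-2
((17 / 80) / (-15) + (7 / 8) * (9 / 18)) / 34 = 127 / 10200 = 0.01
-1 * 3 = -3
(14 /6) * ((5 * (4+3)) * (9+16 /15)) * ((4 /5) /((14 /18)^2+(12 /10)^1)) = 364.38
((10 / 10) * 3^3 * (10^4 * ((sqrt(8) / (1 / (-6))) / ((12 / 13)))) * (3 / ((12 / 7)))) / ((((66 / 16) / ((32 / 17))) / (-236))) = 123701760000 * sqrt(2) / 187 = 935511800.44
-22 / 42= -11 / 21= -0.52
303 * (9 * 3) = 8181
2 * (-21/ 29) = -42/ 29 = -1.45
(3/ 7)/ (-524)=-3/ 3668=-0.00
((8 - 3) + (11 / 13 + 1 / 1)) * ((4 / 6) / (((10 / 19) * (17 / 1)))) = 1691 / 3315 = 0.51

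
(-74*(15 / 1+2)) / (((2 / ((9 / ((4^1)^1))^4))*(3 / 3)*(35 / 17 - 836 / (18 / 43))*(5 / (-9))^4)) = 4142687288877 / 48838880000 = 84.82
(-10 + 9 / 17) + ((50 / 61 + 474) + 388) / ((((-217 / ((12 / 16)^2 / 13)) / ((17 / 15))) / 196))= -47.69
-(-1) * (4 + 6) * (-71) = -710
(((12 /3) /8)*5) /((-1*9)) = -5 /18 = -0.28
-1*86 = -86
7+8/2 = 11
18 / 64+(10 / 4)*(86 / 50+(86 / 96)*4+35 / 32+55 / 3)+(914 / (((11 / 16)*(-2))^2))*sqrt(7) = 59623 / 960+58496*sqrt(7) / 121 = 1341.16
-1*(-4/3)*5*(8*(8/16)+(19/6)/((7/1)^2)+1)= 14890/441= 33.76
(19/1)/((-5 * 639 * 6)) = -19/19170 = -0.00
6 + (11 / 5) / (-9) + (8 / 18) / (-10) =257 / 45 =5.71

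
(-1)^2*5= 5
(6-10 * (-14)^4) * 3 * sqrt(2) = -1152462 * sqrt(2) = -1629827.39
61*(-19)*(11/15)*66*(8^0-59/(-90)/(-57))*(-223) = 8346678373/675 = 12365449.44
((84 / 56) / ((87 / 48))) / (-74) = -12 / 1073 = -0.01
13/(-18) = -13/18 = -0.72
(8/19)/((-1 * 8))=-1/19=-0.05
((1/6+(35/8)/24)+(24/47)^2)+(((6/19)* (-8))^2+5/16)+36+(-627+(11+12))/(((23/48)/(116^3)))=-6928772160176623951/3521534784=-1967543297.22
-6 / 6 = -1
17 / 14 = 1.21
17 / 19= 0.89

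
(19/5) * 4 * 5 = 76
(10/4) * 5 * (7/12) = 175/24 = 7.29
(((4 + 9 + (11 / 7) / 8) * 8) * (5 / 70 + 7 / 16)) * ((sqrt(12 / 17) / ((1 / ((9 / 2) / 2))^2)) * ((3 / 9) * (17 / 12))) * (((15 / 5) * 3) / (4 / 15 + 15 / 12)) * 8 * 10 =255897225 * sqrt(51) / 35672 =51229.86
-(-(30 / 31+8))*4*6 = 6672 / 31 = 215.23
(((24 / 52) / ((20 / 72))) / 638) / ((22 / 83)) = 2241 / 228085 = 0.01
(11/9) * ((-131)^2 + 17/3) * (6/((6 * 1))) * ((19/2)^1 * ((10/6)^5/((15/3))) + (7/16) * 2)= 6968091625/13122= 531023.60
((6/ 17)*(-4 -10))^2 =7056/ 289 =24.42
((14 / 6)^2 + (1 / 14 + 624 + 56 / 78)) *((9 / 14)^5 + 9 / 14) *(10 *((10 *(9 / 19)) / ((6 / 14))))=52427.63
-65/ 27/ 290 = -13/ 1566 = -0.01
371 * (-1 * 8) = -2968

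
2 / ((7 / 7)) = 2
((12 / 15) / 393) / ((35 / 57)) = 76 / 22925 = 0.00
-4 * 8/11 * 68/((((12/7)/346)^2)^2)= -292493002707976/891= -328274974980.89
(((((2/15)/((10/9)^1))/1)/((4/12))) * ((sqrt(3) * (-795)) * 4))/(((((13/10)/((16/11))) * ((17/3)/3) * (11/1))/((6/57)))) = -3297024 * sqrt(3)/508079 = -11.24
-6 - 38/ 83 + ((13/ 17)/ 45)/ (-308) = -126293399/ 19556460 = -6.46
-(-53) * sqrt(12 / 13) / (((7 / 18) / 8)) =15264 * sqrt(39) / 91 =1047.51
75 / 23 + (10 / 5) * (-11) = -431 / 23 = -18.74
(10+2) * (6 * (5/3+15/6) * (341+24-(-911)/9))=419600/3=139866.67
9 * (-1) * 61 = -549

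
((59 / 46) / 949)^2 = 3481 / 1905671716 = 0.00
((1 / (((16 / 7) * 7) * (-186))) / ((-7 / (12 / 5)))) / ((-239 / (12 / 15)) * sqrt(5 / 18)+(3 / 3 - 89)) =3168 / 5327190505 - 717 * sqrt(10) / 2130876202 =-0.00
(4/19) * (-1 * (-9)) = 36/19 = 1.89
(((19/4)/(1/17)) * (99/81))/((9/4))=43.86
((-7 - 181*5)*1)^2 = 831744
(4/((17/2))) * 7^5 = 7909.18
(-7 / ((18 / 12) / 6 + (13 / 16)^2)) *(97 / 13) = -173824 / 3029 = -57.39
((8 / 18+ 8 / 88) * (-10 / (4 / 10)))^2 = 1755625 / 9801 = 179.13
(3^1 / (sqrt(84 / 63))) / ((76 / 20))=15 *sqrt(3) / 38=0.68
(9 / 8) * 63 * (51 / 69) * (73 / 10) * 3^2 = 6332823 / 1840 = 3441.75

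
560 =560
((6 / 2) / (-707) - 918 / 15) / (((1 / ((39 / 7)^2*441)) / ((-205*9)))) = 1092871349037 / 707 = 1545786915.19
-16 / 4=-4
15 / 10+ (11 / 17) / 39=2011 / 1326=1.52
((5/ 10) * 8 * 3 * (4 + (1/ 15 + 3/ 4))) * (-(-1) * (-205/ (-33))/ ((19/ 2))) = 23698/ 627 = 37.80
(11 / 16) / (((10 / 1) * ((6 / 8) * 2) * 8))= 11 / 1920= 0.01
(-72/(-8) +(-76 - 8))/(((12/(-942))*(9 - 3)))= 3925/4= 981.25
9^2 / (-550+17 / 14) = -378 / 2561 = -0.15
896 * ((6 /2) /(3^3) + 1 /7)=2048 /9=227.56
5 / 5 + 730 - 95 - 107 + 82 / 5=2727 / 5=545.40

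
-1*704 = -704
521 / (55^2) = 521 / 3025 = 0.17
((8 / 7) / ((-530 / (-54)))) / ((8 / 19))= 513 / 1855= 0.28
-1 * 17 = -17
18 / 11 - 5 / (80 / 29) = -31 / 176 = -0.18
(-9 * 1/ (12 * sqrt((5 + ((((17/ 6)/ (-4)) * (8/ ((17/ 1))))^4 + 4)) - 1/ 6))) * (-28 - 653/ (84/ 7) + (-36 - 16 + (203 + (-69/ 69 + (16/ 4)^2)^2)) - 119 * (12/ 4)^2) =83961 * sqrt(2866)/ 22928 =196.04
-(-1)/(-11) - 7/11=-8/11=-0.73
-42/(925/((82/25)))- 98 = -2269694/23125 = -98.15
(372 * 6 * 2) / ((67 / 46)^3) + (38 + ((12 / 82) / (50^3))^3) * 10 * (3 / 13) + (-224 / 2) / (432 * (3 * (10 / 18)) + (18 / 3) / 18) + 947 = 35247603903436816430716708356283 / 14217202507549780273437500000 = 2479.22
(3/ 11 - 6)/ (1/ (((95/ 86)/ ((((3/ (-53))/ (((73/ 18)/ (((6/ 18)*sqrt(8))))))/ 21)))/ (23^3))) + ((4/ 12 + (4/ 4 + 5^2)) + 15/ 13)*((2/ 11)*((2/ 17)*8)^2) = 54030585*sqrt(2)/ 92079856 + 548864/ 123981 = 5.26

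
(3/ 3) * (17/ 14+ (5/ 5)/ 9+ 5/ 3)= 377/ 126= 2.99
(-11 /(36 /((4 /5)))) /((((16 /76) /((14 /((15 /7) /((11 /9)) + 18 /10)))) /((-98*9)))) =290521 /72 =4035.01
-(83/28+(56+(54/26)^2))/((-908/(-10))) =-1497155/2148328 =-0.70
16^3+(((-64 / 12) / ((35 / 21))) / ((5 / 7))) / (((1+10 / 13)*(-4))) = 2355564 / 575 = 4096.63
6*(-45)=-270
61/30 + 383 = 11551/30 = 385.03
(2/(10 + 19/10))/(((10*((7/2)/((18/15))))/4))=96/4165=0.02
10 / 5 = 2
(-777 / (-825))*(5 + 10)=777 / 55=14.13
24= 24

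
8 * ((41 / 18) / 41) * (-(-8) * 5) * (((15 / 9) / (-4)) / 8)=-25 / 27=-0.93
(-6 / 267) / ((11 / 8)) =-16 / 979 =-0.02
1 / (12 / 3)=1 / 4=0.25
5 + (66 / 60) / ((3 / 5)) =41 / 6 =6.83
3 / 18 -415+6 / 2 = -2471 / 6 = -411.83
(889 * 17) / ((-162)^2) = 0.58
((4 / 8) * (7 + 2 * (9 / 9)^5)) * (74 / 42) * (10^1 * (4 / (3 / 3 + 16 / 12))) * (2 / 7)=13320 / 343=38.83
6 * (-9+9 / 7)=-324 / 7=-46.29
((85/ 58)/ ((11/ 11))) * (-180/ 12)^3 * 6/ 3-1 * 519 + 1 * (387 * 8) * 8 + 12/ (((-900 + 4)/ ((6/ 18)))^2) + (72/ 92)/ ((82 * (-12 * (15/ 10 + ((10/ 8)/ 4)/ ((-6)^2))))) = 205429653007318591/ 14308916514816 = 14356.76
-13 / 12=-1.08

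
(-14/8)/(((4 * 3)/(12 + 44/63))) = -1.85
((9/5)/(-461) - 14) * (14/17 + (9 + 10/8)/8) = -7391891/250784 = -29.48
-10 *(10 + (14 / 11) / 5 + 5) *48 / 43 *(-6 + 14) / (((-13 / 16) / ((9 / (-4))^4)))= 264224592 / 6149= 42970.34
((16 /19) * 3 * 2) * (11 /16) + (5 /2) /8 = 1151 /304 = 3.79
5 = 5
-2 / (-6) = 1 / 3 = 0.33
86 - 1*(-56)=142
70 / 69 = 1.01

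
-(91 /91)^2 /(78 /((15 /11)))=-5 /286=-0.02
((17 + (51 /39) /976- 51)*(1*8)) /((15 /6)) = -86275 /793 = -108.80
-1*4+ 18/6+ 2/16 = -7/8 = -0.88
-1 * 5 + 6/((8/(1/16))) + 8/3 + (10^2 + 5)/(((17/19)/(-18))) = -2114.64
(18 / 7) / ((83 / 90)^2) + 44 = 2267612 / 48223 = 47.02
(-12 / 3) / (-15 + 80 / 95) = 76 / 269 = 0.28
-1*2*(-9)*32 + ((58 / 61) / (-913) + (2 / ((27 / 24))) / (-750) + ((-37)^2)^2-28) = 352377567496081 / 187963875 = 1874709.00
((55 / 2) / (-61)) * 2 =-55 / 61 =-0.90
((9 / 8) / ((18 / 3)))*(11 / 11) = 3 / 16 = 0.19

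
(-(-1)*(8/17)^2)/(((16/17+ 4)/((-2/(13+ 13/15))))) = -10/1547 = -0.01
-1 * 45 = -45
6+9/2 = 21/2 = 10.50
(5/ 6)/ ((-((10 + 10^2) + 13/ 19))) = -95/ 12618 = -0.01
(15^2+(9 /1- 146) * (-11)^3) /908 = 45643 /227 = 201.07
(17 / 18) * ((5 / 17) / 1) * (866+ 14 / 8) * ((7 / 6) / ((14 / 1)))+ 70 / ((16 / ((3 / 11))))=67415 / 3168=21.28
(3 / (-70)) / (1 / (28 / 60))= -1 / 50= -0.02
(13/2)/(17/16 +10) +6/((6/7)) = 1343/177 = 7.59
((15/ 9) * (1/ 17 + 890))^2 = 2200568.64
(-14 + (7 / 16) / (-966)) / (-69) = 30913 / 152352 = 0.20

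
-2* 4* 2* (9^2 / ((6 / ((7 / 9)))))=-168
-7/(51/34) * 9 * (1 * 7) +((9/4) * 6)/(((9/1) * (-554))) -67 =-399991/1108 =-361.00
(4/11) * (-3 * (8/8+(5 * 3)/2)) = -102/11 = -9.27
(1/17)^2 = 1/289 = 0.00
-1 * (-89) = 89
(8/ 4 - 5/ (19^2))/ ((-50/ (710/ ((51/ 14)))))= -237566/ 30685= -7.74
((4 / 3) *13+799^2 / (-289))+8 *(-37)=-7463 / 3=-2487.67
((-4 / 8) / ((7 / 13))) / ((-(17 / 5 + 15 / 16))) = 520 / 2429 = 0.21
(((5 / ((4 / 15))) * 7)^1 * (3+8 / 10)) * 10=9975 / 2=4987.50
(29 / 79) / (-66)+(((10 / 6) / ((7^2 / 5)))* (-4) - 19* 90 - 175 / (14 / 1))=-73374976 / 42581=-1723.19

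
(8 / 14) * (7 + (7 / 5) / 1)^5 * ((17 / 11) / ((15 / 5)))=423190656 / 34375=12311.00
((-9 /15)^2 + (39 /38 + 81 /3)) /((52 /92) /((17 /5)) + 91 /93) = 980601021 /39544700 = 24.80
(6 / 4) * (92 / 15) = 46 / 5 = 9.20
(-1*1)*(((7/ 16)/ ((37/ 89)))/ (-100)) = 623/ 59200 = 0.01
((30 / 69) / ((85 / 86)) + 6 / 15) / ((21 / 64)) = 105088 / 41055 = 2.56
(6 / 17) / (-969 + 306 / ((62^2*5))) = -19220 / 52767643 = -0.00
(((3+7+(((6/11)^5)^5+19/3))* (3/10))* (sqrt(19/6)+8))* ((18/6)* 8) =10618011995102332939677572854* sqrt(114)/541735297169418610209151255+509664575764911981104523496992/541735297169418610209151255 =1150.07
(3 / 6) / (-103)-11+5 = -1237 / 206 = -6.00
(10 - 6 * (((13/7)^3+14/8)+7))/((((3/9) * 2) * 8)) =-166557/10976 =-15.17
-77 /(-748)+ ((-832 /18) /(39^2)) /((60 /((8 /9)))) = 990733 /9666540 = 0.10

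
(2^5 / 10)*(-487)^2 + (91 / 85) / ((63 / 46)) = 116118062 / 153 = 758941.58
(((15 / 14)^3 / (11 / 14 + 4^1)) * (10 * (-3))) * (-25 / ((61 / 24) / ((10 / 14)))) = 75937500 / 1401841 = 54.17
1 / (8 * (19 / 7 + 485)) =0.00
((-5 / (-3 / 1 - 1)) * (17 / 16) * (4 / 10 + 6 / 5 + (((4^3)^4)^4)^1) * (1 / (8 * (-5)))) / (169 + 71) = -10960927431172637850669330.00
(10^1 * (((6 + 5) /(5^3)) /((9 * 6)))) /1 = 11 /675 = 0.02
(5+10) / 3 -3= 2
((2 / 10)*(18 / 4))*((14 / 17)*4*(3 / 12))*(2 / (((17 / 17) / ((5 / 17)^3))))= 3150 / 83521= 0.04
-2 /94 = -1 /47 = -0.02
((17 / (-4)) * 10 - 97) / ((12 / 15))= -1395 / 8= -174.38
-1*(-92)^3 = 778688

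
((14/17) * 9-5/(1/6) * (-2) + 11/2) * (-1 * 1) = -2479/34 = -72.91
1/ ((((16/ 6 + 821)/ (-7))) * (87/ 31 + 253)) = -93/ 2799290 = -0.00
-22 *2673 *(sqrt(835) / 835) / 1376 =-29403 *sqrt(835) / 574480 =-1.48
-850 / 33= -25.76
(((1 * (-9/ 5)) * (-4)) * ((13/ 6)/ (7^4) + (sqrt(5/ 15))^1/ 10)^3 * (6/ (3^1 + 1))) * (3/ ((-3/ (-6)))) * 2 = 2023609926/ 1730160900125 + 51921234 * sqrt(3)/ 3603000625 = 0.03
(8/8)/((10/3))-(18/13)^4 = -964077/285610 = -3.38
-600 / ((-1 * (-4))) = -150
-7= -7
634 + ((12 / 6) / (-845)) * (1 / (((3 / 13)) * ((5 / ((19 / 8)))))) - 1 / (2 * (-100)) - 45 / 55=54327011 / 85800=633.18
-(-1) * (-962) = -962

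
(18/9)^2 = 4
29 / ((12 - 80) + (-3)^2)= -29 / 59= -0.49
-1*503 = -503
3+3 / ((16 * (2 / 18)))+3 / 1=123 / 16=7.69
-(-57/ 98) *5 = 285/ 98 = 2.91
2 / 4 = 1 / 2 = 0.50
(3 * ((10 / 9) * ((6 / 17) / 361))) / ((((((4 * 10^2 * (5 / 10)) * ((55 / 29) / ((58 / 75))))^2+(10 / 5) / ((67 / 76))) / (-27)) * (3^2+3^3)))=-710817405 / 69965336487441544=-0.00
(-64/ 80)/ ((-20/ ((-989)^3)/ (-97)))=93834081893/ 25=3753363275.72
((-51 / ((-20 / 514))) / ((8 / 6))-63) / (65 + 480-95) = 4089 / 2000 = 2.04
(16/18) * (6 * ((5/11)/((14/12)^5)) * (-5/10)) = -103680/184877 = -0.56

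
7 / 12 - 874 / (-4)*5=13117 / 12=1093.08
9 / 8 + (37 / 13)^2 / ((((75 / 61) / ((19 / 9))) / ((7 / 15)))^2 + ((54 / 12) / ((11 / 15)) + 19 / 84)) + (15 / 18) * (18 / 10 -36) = -2451650120205807 / 93033966626536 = -26.35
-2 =-2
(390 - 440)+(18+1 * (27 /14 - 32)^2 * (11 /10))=1886931 /1960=962.72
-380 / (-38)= 10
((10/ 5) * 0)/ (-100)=0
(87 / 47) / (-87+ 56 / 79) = -6873 / 320399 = -0.02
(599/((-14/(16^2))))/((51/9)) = -230016/119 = -1932.91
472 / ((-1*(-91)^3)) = 472 / 753571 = 0.00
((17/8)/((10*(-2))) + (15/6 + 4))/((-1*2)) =-3.20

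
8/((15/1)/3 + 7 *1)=2/3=0.67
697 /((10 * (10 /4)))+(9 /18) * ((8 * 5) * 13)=7197 /25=287.88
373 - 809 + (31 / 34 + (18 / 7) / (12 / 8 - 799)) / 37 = -435.98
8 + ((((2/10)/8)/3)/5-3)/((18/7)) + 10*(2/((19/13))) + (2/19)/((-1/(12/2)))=4080733/205200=19.89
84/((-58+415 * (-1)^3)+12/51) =-476/2679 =-0.18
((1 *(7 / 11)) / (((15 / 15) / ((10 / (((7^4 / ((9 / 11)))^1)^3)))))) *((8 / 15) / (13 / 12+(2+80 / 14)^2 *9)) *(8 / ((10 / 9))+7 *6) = 11477376 / 932206085614270775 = 0.00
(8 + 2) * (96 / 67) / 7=960 / 469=2.05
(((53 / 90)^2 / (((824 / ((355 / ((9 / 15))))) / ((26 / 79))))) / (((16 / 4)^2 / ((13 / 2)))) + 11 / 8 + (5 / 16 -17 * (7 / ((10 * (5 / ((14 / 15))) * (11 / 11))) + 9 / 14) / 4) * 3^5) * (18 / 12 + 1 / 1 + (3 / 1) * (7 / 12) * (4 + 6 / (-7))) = -5772.09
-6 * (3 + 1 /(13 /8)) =-282 /13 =-21.69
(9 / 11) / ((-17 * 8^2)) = -9 / 11968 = -0.00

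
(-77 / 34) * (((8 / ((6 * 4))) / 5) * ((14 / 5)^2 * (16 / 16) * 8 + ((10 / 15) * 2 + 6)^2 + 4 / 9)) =-1013012 / 57375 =-17.66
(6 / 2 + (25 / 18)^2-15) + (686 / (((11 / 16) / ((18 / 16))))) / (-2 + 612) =-8946989 / 1087020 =-8.23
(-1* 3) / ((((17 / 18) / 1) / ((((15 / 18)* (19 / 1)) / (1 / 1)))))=-855 / 17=-50.29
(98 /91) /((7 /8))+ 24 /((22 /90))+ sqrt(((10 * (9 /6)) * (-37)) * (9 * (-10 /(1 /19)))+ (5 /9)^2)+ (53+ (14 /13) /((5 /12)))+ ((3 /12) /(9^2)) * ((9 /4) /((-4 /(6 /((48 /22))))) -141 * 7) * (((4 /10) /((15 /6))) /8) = 7657070033 /49420800+ 5 * sqrt(3074923) /9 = 1129.13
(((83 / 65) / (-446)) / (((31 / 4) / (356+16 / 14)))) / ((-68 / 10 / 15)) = 0.29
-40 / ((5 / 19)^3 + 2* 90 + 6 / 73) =-20028280 / 90177539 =-0.22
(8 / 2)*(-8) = -32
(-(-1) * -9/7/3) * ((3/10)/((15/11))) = -33/350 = -0.09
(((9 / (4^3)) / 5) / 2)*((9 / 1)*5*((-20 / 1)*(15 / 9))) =-675 / 32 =-21.09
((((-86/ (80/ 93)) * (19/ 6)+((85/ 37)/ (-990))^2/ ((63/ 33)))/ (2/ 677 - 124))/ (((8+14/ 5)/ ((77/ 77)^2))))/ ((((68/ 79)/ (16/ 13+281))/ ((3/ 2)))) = 42435215344190570617/ 364967294040340992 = 116.27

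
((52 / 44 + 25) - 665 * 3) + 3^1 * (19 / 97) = -2100102 / 1067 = -1968.23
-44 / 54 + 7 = 167 / 27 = 6.19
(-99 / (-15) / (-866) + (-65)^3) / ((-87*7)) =1189126283 / 2636970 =450.94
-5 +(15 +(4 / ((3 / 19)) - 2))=100 / 3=33.33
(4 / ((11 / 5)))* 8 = 14.55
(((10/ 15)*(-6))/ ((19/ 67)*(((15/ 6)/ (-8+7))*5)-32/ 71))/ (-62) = -19028/ 1178403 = -0.02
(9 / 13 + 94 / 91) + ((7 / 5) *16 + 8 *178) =658897 / 455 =1448.13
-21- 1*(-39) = 18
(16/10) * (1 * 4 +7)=88/5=17.60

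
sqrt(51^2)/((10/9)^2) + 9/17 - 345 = -515373/1700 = -303.16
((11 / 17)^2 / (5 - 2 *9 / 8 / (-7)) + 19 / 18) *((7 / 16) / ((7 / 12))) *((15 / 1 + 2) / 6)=879143 / 364752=2.41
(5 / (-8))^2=25 / 64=0.39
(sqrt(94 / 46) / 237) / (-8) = -sqrt(1081) / 43608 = -0.00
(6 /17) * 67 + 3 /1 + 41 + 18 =1456 /17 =85.65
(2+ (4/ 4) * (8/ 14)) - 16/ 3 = -58/ 21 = -2.76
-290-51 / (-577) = -289.91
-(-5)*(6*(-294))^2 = 15558480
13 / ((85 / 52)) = 676 / 85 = 7.95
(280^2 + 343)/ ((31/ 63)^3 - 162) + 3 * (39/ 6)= -37800266745/ 80955646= -466.93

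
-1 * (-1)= 1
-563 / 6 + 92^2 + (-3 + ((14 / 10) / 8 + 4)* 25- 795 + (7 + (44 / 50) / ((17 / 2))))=78373181 / 10200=7683.65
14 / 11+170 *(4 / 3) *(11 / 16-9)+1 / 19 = -2361083 / 1254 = -1882.84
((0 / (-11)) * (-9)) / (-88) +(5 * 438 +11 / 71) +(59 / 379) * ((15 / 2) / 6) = 235760461 / 107636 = 2190.35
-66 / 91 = -0.73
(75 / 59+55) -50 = 370 / 59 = 6.27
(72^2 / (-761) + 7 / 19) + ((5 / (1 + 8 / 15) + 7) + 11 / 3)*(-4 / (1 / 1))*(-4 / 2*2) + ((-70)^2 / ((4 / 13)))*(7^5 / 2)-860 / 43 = 267028506593731 / 1995342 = 133825933.90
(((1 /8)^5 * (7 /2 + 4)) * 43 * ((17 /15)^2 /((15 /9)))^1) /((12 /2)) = 12427 /9830400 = 0.00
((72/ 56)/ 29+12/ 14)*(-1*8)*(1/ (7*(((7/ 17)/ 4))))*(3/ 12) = -2.50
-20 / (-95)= 4 / 19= 0.21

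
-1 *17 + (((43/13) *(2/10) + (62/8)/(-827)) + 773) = 756.65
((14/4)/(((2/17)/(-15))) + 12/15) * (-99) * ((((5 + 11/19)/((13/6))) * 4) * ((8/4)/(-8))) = -140236569/1235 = -113551.88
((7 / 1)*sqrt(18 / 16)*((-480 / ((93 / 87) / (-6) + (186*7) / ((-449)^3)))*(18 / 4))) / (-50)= -17860817209284*sqrt(2) / 14031554335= -1800.16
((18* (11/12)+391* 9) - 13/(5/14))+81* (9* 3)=56861/10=5686.10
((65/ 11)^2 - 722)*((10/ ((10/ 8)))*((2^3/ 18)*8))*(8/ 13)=-170264576/ 14157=-12026.88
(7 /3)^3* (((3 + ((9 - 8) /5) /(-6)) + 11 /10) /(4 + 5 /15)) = 20923 /1755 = 11.92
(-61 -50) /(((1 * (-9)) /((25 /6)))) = 925 /18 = 51.39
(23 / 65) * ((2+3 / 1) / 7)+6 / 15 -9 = -3798 / 455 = -8.35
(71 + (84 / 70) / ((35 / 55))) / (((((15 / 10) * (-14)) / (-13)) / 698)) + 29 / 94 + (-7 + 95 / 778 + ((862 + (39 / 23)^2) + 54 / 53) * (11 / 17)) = 205261030734369413 / 6404942885145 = 32047.29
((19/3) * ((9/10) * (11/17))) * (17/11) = 57/10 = 5.70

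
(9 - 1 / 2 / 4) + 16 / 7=625 / 56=11.16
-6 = -6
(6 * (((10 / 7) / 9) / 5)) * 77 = 44 / 3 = 14.67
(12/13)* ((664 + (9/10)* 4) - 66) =36096/65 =555.32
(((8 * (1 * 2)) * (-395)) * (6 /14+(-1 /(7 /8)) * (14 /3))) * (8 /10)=520768 /21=24798.48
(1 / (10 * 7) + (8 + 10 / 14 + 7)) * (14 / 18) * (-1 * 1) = -367 / 30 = -12.23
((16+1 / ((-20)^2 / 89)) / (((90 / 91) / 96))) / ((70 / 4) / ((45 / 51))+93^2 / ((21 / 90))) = 8266986 / 194706625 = 0.04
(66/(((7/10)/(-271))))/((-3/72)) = 4292640/7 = 613234.29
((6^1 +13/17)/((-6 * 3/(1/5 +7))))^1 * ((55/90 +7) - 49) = 17135/153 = 111.99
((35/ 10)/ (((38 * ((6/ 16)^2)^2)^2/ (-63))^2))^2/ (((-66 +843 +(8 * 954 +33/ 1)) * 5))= 650189320008418321257174401024/ 14461929409958400488143815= 44958.68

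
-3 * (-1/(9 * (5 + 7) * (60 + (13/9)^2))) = 9/20116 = 0.00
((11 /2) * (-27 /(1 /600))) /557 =-89100 /557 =-159.96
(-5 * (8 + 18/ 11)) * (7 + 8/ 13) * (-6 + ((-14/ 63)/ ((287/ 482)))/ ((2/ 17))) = 3365.52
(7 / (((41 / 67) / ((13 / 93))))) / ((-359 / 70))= -426790 / 1368867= -0.31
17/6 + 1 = 23/6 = 3.83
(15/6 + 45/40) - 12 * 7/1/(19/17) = -10873/152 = -71.53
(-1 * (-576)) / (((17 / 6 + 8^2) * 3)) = 1152 / 401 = 2.87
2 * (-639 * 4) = -5112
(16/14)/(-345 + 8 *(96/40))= -0.00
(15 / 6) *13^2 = 845 / 2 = 422.50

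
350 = 350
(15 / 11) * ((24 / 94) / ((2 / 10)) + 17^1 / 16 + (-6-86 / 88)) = -575505 / 90992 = -6.32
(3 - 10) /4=-7 /4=-1.75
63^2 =3969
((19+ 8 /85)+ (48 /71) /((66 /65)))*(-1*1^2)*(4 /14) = -2623526 /464695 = -5.65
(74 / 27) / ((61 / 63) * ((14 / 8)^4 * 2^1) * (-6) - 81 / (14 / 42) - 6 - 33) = -4736 / 675603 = -0.01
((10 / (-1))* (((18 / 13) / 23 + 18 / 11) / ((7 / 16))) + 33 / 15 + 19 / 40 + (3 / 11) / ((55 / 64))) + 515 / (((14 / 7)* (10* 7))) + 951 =9308489409 / 10130120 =918.89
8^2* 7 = 448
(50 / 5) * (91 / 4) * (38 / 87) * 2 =17290 / 87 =198.74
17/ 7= 2.43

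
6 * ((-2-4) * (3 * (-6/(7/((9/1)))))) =5832/7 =833.14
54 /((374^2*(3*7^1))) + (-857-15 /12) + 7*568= 3052688811 /979132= 3117.75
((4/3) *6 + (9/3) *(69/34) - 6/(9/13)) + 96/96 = 655/102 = 6.42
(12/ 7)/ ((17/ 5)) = 60/ 119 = 0.50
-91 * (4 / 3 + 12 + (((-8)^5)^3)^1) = 9605333580247496 / 3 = 3201777860082498.67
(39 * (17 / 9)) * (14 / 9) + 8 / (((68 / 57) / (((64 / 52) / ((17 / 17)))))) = 733022 / 5967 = 122.85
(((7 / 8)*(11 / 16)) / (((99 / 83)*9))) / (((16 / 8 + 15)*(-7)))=-83 / 176256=-0.00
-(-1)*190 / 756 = 95 / 378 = 0.25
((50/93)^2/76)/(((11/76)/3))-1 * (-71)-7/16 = 35843977/507408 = 70.64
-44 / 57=-0.77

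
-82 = -82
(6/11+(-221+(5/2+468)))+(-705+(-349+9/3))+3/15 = -800.75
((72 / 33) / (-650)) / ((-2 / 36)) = 216 / 3575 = 0.06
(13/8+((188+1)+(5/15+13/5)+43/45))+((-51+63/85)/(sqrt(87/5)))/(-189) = 1424 * sqrt(435)/465885+14005/72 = 194.58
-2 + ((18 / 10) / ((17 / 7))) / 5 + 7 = 2188 / 425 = 5.15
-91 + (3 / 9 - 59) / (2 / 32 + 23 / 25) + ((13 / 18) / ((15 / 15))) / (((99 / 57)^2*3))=-1160405143 / 7703586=-150.63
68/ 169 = 0.40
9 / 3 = 3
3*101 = 303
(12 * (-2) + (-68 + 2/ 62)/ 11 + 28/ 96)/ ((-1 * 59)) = 244597/ 482856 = 0.51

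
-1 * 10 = -10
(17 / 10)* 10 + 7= 24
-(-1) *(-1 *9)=-9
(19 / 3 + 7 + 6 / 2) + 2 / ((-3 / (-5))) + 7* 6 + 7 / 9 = 562 / 9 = 62.44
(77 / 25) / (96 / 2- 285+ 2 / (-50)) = -77 / 5926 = -0.01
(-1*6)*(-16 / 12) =8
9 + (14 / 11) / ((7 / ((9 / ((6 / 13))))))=138 / 11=12.55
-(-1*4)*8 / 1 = 32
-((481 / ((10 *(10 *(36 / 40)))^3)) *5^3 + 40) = -233761 / 5832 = -40.08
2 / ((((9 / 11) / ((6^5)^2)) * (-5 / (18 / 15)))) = -886837248 / 25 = -35473489.92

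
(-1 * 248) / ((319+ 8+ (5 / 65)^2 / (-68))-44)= -0.88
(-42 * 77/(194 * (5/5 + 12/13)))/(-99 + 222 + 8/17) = -357357/5090075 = -0.07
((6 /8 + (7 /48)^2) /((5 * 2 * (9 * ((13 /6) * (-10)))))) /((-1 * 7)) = 1777 /31449600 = 0.00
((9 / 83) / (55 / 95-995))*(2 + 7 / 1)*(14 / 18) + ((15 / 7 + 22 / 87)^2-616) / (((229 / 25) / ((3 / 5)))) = -591573720907667 / 14798904293922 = -39.97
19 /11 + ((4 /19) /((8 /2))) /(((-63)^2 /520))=1438529 /829521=1.73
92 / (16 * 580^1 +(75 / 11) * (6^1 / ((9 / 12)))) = 0.01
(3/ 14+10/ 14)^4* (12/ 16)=85683/ 153664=0.56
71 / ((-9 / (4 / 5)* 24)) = -71 / 270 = -0.26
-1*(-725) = 725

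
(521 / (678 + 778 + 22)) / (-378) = -0.00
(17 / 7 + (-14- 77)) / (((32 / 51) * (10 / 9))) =-14229 / 112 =-127.04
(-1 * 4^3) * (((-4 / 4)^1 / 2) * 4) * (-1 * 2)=-256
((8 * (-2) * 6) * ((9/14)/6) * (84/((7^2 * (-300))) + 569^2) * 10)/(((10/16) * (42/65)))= -82459943.03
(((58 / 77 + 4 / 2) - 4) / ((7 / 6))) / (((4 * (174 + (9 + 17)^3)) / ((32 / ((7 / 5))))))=-0.00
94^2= 8836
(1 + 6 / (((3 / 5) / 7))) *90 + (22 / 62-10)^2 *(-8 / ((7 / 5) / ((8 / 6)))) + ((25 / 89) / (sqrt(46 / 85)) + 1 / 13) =25 *sqrt(3910) / 4094 + 1490501771 / 262353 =5681.67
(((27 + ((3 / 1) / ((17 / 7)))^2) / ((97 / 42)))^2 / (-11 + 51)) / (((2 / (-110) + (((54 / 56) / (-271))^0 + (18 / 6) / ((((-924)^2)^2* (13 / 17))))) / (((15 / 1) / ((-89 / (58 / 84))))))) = -490269085373381987312640 / 1084526623666785616890509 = -0.45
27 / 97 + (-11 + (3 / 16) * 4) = -3869 / 388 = -9.97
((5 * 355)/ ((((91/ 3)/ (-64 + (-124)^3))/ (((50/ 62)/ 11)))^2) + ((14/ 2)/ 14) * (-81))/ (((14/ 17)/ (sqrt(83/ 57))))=8395406564547966549 * sqrt(4731)/ 10454592148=55234587082.98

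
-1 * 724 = -724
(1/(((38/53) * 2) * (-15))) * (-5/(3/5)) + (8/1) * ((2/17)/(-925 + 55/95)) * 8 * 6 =17286223/51058548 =0.34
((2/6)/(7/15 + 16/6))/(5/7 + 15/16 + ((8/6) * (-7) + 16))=336/26273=0.01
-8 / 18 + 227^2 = 463757 / 9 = 51528.56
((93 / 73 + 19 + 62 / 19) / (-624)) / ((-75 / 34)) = 92497 / 5409300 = 0.02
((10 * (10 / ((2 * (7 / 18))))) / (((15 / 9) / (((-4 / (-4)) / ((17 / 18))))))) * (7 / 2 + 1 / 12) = 34830 / 119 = 292.69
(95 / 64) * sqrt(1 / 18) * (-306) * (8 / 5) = -969 * sqrt(2) / 8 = -171.30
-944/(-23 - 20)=944/43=21.95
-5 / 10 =-1 / 2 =-0.50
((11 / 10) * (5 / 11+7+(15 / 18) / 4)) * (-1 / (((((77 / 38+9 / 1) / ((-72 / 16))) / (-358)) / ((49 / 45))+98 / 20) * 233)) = -337130927 / 45721735392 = -0.01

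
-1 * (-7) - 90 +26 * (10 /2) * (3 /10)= -44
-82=-82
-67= -67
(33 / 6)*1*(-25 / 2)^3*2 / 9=-171875 / 72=-2387.15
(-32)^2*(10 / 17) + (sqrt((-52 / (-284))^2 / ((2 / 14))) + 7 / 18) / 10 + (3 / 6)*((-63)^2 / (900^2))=13*sqrt(7) / 710 + 1843326497 / 3060000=602.44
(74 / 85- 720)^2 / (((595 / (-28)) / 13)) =-194292169552 / 614125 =-316372.35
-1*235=-235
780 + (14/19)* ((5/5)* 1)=14834/19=780.74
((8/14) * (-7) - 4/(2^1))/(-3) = 2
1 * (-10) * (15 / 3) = -50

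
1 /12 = 0.08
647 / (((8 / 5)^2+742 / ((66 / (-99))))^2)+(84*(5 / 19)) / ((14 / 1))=23127876755 / 14642789299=1.58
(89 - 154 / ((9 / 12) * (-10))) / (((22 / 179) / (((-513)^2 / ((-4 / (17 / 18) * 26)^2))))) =92048537739 / 4759040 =19341.83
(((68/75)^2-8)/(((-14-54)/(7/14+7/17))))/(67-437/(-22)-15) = 111034/82906875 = 0.00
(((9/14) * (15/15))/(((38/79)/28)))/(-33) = -237/209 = -1.13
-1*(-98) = 98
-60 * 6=-360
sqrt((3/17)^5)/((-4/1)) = -9*sqrt(51)/19652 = -0.00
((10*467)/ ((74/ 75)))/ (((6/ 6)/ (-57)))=-9982125/ 37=-269787.16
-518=-518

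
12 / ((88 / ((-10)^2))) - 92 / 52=1697 / 143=11.87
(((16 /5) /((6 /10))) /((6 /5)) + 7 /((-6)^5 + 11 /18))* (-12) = -22388584 /419871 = -53.32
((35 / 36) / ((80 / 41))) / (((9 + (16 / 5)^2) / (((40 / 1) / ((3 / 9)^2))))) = 35875 / 3848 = 9.32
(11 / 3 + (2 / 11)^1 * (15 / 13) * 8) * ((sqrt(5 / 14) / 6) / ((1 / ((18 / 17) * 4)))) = 4586 * sqrt(70) / 17017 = 2.25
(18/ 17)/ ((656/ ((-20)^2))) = 450/ 697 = 0.65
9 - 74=-65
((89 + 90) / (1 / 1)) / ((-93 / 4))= -716 / 93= -7.70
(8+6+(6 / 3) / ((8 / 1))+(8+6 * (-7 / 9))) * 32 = 1688 / 3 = 562.67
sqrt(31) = 5.57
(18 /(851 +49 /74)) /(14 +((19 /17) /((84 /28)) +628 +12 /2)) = 67932 /2083981541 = 0.00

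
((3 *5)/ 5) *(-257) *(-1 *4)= 3084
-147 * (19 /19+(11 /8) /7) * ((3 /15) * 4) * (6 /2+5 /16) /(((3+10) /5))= -74571 /416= -179.26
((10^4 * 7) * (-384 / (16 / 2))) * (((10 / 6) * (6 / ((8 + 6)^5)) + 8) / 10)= -6453903000 / 2401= -2688006.25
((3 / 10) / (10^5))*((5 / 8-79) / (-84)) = 627 / 224000000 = 0.00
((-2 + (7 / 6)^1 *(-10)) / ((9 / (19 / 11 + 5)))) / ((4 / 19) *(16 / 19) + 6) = -547637 / 331155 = -1.65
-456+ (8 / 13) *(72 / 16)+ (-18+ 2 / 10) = -30617 / 65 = -471.03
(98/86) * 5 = 245/43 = 5.70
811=811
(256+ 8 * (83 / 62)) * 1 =8268 / 31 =266.71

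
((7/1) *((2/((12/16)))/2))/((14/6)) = 4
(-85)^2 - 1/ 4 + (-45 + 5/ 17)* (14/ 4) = 480643/ 68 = 7068.28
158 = 158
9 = 9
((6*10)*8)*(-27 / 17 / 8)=-1620 / 17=-95.29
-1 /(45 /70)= -14 /9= -1.56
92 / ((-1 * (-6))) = 46 / 3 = 15.33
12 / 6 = 2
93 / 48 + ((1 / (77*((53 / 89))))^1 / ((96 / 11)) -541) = -19199161 / 35616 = -539.06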